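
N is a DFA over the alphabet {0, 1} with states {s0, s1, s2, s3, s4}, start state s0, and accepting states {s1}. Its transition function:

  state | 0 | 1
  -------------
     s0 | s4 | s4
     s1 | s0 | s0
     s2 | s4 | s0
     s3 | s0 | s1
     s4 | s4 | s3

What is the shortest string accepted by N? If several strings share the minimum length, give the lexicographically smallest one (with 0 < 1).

A breadth-first search from s0 reaches an accepting state first via the path s0 → s4 → s3 → s1 on input 011.
No string of length < 3 is accepted (BFS exhausts all shorter strings without reaching an accepting state), and 011 is the lexicographically least accepting string of length 3.

011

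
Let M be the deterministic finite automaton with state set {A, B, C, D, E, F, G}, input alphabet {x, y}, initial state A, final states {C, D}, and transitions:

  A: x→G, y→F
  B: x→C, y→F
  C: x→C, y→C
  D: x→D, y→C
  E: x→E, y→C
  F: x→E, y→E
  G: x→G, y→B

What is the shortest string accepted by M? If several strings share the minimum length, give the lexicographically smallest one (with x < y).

A breadth-first search from A reaches an accepting state first via the path A → G → B → C on input xyx.
No string of length < 3 is accepted (BFS exhausts all shorter strings without reaching an accepting state), and xyx is the lexicographically least accepting string of length 3.

xyx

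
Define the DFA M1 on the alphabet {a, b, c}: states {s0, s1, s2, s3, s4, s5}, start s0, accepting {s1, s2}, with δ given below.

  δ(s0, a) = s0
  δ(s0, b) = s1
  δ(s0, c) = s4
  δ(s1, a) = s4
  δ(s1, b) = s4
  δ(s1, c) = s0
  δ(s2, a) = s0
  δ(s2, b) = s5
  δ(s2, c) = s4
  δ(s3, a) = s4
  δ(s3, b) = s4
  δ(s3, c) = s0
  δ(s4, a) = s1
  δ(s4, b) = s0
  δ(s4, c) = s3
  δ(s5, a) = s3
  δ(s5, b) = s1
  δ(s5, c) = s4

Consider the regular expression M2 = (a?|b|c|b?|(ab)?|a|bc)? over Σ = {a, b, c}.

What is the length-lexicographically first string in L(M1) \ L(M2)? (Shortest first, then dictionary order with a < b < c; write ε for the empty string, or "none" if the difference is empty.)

The string ca is accepted by M1 but not by M2.
No shorter string lies in the difference, and ca is the lexicographically first length-2 string in L(M1) \ L(M2).

ca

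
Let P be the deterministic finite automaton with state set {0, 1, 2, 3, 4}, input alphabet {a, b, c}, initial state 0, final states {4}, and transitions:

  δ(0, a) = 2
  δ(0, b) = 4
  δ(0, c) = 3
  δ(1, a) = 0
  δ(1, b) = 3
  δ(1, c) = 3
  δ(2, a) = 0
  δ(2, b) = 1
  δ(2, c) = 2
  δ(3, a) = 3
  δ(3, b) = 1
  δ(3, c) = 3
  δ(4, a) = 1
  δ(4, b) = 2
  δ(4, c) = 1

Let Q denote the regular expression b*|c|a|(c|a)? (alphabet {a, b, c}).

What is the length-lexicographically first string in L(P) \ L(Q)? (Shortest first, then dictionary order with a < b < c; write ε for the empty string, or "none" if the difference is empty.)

The string aab is accepted by P but not by Q.
No shorter string lies in the difference, and aab is the lexicographically first length-3 string in L(P) \ L(Q).

aab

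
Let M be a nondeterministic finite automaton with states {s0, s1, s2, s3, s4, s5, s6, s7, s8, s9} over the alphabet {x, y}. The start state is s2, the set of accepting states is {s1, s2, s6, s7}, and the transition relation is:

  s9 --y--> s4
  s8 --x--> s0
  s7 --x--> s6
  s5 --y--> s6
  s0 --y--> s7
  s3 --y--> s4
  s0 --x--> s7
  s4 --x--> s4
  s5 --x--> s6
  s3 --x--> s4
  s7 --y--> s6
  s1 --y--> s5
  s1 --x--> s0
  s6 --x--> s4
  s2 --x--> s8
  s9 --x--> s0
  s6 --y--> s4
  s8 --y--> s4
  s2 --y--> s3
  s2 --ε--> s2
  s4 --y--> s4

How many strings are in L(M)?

The useful subgraph on states {s0, s2, s6, s7, s8} is acyclic, so L(M) is finite; the longest accepting path visits 5 useful states, giving maximum string length 4.
Counting accepting paths from s2 by length: 1 of length 0, 2 of length 3, 4 of length 4. Total 7.

7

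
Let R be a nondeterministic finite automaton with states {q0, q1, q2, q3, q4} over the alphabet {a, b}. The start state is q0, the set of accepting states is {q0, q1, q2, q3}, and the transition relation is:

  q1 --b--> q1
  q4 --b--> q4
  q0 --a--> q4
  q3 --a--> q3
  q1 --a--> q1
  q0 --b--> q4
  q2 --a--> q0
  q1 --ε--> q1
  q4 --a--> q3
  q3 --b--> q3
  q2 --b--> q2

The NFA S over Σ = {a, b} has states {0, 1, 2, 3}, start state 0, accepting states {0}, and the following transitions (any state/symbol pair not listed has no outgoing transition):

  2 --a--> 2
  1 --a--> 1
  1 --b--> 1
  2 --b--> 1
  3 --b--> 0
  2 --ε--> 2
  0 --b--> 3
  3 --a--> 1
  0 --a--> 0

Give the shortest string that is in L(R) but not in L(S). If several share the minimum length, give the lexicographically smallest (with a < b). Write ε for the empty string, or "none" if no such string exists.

ba

The string ba is accepted by R but not by S.
No shorter string lies in the difference, and ba is the lexicographically first length-2 string in L(R) \ L(S).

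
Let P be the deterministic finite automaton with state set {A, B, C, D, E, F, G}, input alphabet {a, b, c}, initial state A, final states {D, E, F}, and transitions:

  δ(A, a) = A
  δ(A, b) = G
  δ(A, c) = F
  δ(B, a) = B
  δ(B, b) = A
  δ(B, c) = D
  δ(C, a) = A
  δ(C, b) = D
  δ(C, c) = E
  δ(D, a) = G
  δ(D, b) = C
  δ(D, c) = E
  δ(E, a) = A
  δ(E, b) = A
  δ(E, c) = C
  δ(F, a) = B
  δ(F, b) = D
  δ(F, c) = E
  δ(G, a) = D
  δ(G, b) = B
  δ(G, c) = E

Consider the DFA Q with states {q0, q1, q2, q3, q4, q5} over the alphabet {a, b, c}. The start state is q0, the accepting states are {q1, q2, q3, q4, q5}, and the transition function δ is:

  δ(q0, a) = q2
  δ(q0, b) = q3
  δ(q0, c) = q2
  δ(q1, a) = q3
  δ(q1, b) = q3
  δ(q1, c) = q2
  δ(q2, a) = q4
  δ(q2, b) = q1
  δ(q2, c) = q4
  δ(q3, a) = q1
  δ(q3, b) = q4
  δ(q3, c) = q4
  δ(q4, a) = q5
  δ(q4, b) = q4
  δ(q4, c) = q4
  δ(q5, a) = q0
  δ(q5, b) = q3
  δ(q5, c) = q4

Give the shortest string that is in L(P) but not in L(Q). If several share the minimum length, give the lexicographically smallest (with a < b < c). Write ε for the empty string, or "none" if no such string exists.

The string acbaa is accepted by P but not by Q.
No shorter string lies in the difference, and acbaa is the lexicographically first length-5 string in L(P) \ L(Q).

acbaa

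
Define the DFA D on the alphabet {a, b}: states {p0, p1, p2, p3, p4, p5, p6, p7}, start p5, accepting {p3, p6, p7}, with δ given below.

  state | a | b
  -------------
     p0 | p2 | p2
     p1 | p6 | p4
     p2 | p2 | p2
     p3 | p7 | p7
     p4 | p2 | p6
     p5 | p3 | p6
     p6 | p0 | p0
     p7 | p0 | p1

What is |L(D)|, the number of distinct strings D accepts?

8

The useful subgraph on states {p1, p3, p4, p5, p6, p7} is acyclic, so L(D) is finite; the longest accepting path visits 6 useful states, giving maximum string length 5.
Counting accepting paths from p5 by length: 2 of length 1, 2 of length 2, 2 of length 4, 2 of length 5. Total 8.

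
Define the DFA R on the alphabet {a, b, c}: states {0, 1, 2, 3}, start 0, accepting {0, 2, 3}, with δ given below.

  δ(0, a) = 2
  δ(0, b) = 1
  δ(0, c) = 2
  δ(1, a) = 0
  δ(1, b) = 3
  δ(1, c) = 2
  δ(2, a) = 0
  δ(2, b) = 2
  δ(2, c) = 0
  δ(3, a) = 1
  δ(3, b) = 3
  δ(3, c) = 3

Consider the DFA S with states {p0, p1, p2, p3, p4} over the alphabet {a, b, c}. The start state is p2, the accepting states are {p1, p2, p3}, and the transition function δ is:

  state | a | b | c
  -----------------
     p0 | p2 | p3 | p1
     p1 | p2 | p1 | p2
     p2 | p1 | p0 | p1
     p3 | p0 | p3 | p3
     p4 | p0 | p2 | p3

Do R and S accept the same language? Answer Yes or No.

Yes

Exploring the product automaton R × S from the start pair (0, p2), following both machines on each input symbol, reaches 4 state pairs: (0, p2), (2, p1), (1, p0), (3, p3).
R accepts in {0, 2, 3} and S accepts in {p1, p2, p3}. In every reachable pair the two components are either both accepting — (0, p2), (2, p1), (3, p3) — or both non-accepting, so no string is accepted by exactly one of the machines: L(R) \ L(S) and L(S) \ L(R) are both empty.
Hence every string is accepted by R iff it is accepted by S, and the two languages coincide.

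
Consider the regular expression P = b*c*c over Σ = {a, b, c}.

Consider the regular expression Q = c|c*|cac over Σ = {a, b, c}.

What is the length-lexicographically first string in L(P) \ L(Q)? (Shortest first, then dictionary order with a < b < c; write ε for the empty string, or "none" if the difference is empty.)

The string bc is accepted by P but not by Q.
No shorter string lies in the difference, and bc is the lexicographically first length-2 string in L(P) \ L(Q).

bc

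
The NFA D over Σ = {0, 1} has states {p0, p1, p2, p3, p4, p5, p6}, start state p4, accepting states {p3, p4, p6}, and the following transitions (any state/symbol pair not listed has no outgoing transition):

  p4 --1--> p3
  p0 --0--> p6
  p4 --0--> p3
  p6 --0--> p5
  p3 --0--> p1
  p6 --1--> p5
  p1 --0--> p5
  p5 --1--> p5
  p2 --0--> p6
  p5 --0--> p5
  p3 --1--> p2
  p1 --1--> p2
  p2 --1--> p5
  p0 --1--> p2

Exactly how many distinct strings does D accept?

7

The useful subgraph on states {p1, p2, p3, p4, p6} is acyclic, so L(D) is finite; the longest accepting path visits 5 useful states, giving maximum string length 4.
Counting accepting paths from p4 by length: 1 of length 0, 2 of length 1, 2 of length 3, 2 of length 4. Total 7.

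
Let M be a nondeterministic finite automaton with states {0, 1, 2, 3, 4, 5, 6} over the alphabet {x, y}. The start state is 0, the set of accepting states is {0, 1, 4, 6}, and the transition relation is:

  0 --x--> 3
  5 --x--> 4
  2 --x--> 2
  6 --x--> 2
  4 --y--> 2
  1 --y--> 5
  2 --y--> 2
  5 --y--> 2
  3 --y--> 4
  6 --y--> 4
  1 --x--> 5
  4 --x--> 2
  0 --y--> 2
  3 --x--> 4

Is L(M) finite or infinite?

finite

The useful states (reachable from 0 and able to reach an accepting state) are {0, 3, 4}.
Restricted to these states the transition graph has no cycle, so every accepting path has bounded length and L is finite.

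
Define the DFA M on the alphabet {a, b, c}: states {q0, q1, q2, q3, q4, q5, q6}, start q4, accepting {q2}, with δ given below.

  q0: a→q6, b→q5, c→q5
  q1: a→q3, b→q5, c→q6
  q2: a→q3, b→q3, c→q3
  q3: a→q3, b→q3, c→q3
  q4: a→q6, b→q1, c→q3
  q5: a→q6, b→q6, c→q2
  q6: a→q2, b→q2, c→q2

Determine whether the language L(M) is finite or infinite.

The useful states (reachable from q4 and able to reach an accepting state) are {q1, q2, q4, q5, q6}.
Restricted to these states the transition graph has no cycle, so every accepting path has bounded length and L is finite.

finite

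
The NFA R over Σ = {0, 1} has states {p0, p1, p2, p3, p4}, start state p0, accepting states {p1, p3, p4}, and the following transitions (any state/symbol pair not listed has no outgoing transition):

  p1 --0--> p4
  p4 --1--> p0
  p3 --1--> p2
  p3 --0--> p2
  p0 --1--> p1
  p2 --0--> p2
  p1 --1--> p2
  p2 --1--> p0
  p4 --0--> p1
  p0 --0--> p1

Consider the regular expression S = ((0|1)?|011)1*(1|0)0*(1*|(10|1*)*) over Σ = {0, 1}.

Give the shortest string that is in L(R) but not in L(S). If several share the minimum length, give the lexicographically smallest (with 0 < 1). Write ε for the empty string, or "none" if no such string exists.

The string 00100 is accepted by R but not by S.
No shorter string lies in the difference, and 00100 is the lexicographically first length-5 string in L(R) \ L(S).

00100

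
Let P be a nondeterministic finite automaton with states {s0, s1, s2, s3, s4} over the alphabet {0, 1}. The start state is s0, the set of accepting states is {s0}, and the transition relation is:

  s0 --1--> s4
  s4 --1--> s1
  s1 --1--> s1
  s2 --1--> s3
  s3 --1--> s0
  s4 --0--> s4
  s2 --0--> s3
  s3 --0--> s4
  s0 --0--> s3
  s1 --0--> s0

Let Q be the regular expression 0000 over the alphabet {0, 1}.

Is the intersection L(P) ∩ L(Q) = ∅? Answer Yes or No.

Converting the expression Q to a DFA (subset construction, then merging equivalent states) gives the minimal DFA with states {q0, q1, q2, q3, q4, q5}, start state q0, accepting states {q5} and transitions q0: 0→q1, 1→q2; q1: 0→q3, 1→q2; q2: 0→q2, 1→q2; q3: 0→q4, 1→q2; q4: 0→q5, 1→q2; q5: 0→q2, 1→q2.
Exploring the product automaton P × Q from the start pair (s0, q0), following both machines on each input symbol, reaches 9 state pairs: (s0, q0), (s3, q1), (s4, q2), (s4, q3), (s0, q2), (s1, q2), (s4, q4), (s3, q2), (s4, q5).
P accepts in {s0} and Q accepts in {q5}; no reachable pair has both components accepting, so no string drives both machines to acceptance simultaneously and L(P) ∩ L(Q) = ∅.
So no string is accepted by both, and the intersection is empty.

Yes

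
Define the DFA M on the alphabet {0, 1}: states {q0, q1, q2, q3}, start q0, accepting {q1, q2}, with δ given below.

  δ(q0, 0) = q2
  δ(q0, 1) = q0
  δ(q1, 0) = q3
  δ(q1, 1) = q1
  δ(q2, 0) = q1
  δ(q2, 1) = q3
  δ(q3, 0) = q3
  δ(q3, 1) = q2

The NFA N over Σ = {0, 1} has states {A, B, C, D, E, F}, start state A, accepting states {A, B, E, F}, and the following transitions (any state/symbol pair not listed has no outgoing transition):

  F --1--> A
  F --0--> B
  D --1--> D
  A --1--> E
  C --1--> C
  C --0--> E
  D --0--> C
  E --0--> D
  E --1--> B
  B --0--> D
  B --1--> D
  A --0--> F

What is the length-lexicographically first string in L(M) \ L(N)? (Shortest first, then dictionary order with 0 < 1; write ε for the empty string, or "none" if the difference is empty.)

10

The string 10 is accepted by M but not by N.
No shorter string lies in the difference, and 10 is the lexicographically first length-2 string in L(M) \ L(N).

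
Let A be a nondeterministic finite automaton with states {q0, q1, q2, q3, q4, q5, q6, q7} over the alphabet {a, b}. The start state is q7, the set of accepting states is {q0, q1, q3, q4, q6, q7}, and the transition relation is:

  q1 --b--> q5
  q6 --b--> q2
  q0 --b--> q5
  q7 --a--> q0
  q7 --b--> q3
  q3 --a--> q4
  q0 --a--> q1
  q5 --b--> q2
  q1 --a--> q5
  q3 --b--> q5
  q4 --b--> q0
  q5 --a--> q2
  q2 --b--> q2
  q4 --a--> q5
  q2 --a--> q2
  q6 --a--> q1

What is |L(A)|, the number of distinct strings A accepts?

The useful subgraph on states {q0, q1, q3, q4, q7} is acyclic, so L(A) is finite; the longest accepting path visits 5 useful states, giving maximum string length 4.
Counting accepting paths from q7 by length: 1 of length 0, 2 of length 1, 2 of length 2, 1 of length 3, 1 of length 4. Total 7.

7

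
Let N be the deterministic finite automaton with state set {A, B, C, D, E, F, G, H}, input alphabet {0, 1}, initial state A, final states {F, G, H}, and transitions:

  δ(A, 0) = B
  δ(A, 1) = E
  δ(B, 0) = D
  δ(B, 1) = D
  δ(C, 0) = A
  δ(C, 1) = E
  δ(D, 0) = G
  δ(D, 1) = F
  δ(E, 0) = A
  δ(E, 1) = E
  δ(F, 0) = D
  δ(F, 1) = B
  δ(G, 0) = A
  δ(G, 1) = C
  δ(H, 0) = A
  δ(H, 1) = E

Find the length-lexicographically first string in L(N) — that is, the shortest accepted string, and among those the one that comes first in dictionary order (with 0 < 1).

A breadth-first search from A reaches an accepting state first via the path A → B → D → G on input 000.
No string of length < 3 is accepted (BFS exhausts all shorter strings without reaching an accepting state), and 000 is the lexicographically least accepting string of length 3.

000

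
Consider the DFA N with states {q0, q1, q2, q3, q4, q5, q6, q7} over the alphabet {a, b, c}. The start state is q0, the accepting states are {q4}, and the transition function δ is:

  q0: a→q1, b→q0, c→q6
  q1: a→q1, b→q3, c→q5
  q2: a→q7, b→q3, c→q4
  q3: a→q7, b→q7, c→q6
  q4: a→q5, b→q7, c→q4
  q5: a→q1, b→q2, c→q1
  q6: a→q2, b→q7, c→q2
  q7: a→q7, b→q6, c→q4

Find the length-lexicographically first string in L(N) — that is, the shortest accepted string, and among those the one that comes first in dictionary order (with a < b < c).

cac

A breadth-first search from q0 reaches an accepting state first via the path q0 → q6 → q2 → q4 on input cac.
No string of length < 3 is accepted (BFS exhausts all shorter strings without reaching an accepting state), and cac is the lexicographically least accepting string of length 3.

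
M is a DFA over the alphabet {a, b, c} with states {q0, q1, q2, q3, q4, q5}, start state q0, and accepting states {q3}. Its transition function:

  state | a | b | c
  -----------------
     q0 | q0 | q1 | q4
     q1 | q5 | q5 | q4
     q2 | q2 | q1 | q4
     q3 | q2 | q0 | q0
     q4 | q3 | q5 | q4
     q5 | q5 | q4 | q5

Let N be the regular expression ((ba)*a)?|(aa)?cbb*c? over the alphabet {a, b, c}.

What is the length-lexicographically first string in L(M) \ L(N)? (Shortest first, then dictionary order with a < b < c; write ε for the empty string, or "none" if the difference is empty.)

The string ca is accepted by M but not by N.
No shorter string lies in the difference, and ca is the lexicographically first length-2 string in L(M) \ L(N).

ca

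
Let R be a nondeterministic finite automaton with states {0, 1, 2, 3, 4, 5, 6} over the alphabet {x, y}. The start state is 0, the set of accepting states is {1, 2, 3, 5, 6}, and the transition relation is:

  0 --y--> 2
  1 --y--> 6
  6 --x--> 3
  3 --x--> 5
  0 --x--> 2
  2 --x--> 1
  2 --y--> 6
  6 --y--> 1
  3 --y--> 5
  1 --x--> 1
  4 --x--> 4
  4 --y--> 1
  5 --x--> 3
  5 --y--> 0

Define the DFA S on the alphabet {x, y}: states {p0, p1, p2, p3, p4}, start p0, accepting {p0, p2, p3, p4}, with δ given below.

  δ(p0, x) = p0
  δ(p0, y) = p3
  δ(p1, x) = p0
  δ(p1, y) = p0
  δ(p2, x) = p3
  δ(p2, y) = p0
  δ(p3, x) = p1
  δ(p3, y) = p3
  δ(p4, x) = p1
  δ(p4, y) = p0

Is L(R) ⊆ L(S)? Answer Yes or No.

No

The string yx is in L(R) but not in L(S).
So L(R) ⊄ L(S).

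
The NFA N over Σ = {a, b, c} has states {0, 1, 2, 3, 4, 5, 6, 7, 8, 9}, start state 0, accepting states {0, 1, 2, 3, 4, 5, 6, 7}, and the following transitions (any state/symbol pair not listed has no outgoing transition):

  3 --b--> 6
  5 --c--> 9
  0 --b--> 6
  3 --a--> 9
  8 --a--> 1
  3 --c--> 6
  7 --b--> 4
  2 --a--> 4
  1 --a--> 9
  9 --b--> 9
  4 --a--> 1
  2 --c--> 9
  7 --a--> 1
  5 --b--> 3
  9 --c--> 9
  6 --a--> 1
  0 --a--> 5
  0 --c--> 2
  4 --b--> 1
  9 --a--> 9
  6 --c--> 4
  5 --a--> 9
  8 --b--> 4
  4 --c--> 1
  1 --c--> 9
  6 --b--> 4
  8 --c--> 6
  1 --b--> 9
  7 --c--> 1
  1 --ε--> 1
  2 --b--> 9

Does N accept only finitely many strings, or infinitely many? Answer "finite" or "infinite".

The useful states (reachable from 0 and able to reach an accepting state) are {0, 1, 2, 3, 4, 5, 6}.
Restricted to these states the transition graph has no cycle, so every accepting path has bounded length and L is finite.

finite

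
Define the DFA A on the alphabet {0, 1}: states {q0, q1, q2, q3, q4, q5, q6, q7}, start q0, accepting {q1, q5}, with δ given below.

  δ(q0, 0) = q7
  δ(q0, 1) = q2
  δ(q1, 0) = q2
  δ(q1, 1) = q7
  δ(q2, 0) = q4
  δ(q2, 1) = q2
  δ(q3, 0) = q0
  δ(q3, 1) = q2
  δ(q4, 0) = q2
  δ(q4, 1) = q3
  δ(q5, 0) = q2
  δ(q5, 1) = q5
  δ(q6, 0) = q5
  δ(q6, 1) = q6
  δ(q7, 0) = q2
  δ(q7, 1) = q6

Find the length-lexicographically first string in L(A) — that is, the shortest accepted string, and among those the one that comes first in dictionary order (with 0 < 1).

010

A breadth-first search from q0 reaches an accepting state first via the path q0 → q7 → q6 → q5 on input 010.
No string of length < 3 is accepted (BFS exhausts all shorter strings without reaching an accepting state), and 010 is the lexicographically least accepting string of length 3.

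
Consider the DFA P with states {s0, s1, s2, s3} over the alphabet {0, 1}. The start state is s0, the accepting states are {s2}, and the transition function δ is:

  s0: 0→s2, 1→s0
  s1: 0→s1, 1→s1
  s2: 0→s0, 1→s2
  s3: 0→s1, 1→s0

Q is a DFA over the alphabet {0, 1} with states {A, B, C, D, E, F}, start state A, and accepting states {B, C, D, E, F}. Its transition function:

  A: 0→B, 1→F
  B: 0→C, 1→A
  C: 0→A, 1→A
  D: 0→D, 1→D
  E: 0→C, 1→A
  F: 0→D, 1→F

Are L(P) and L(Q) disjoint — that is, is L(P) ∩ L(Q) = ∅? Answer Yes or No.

No

The string 0 is accepted by both P and Q.
Hence L(P) ∩ L(Q) ≠ ∅.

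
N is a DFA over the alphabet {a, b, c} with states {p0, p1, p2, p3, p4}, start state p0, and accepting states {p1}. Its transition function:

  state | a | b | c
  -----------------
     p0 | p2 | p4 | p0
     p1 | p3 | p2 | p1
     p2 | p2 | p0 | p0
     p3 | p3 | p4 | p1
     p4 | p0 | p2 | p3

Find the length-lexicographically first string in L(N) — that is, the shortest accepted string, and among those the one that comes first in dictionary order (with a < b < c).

bcc

A breadth-first search from p0 reaches an accepting state first via the path p0 → p4 → p3 → p1 on input bcc.
No string of length < 3 is accepted (BFS exhausts all shorter strings without reaching an accepting state), and bcc is the lexicographically least accepting string of length 3.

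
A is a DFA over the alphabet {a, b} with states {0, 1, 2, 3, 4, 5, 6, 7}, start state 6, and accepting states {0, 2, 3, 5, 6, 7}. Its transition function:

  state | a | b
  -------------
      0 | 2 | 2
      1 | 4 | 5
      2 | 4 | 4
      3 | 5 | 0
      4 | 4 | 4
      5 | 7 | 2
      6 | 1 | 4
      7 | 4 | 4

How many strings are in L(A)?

4

The useful subgraph on states {1, 2, 5, 6, 7} is acyclic, so L(A) is finite; the longest accepting path visits 4 useful states, giving maximum string length 3.
Counting accepting paths from 6 by length: 1 of length 0, 1 of length 2, 2 of length 3. Total 4.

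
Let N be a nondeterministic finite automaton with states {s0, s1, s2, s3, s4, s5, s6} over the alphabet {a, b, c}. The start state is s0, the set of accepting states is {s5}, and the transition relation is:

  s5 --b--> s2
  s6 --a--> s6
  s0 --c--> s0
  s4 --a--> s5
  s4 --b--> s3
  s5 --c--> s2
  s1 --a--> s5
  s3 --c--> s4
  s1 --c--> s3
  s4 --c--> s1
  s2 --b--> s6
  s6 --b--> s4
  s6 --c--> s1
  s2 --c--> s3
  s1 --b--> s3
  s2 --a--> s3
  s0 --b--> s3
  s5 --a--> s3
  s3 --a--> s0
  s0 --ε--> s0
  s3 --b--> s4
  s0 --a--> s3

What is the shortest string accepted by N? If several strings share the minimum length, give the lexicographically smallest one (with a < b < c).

A breadth-first search from s0 reaches an accepting state first via the path s0 → s3 → s4 → s5 on input aba.
No string of length < 3 is accepted (BFS exhausts all shorter strings without reaching an accepting state), and aba is the lexicographically least accepting string of length 3.

aba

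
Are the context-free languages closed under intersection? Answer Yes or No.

{aⁿbⁿcᵐ : m,n≥0} and {aᵐbⁿcⁿ : m,n≥0} are both context-free, but their intersection {aⁿbⁿcⁿ : n≥0} is not (pumping lemma).

No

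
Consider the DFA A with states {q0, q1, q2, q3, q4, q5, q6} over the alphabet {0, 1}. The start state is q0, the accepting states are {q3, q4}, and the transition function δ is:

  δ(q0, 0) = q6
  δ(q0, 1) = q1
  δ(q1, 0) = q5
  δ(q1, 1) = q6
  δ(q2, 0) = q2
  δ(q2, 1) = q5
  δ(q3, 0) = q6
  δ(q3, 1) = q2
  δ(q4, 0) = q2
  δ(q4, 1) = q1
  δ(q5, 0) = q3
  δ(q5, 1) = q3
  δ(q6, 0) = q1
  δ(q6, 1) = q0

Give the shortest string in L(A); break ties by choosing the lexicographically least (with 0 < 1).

A breadth-first search from q0 reaches an accepting state first via the path q0 → q1 → q5 → q3 on input 100.
No string of length < 3 is accepted (BFS exhausts all shorter strings without reaching an accepting state), and 100 is the lexicographically least accepting string of length 3.

100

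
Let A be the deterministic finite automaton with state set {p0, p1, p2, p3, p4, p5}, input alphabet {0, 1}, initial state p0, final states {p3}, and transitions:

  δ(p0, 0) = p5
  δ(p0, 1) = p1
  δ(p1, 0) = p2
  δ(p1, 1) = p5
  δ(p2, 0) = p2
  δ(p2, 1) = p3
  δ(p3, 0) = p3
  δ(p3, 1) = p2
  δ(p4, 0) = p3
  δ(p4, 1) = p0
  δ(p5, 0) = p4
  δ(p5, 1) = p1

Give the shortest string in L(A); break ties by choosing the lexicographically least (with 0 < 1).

000

A breadth-first search from p0 reaches an accepting state first via the path p0 → p5 → p4 → p3 on input 000.
No string of length < 3 is accepted (BFS exhausts all shorter strings without reaching an accepting state), and 000 is the lexicographically least accepting string of length 3.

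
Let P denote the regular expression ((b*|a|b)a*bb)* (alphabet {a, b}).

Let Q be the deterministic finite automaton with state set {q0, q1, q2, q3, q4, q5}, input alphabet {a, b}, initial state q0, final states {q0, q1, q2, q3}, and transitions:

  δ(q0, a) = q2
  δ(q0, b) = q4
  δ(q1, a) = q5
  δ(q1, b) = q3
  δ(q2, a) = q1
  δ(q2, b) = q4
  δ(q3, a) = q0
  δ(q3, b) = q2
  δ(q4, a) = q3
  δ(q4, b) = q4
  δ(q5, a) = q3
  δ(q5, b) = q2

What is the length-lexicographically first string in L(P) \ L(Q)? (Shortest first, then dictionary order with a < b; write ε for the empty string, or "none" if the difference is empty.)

bb

The string bb is accepted by P but not by Q.
No shorter string lies in the difference, and bb is the lexicographically first length-2 string in L(P) \ L(Q).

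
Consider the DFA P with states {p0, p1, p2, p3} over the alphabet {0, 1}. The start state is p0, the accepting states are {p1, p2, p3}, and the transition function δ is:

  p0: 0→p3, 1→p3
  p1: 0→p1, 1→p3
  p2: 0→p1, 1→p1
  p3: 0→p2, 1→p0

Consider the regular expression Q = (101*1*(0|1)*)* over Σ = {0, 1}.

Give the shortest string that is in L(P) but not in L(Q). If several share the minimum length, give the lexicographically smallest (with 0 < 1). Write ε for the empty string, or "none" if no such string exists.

The string 0 is accepted by P but not by Q.
No shorter string lies in the difference, and 0 is the lexicographically first length-1 string in L(P) \ L(Q).

0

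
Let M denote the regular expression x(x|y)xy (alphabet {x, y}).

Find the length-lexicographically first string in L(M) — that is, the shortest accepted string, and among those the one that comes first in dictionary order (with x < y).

xxxy

By inspection of the expression, no string of length less than 4 matches, and xxxy is the lexicographically first match of length 4.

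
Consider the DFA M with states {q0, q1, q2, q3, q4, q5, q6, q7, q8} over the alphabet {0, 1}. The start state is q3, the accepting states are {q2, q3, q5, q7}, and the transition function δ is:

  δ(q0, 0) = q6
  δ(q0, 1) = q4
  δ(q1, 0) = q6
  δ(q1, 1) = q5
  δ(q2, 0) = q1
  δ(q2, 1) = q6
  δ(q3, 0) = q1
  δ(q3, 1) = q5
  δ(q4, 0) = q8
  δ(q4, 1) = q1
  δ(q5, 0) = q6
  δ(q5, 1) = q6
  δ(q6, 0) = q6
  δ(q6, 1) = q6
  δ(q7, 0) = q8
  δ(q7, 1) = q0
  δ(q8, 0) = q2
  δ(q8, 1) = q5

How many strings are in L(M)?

3

The useful subgraph on states {q1, q3, q5} is acyclic, so L(M) is finite; the longest accepting path visits 3 useful states, giving maximum string length 2.
Counting accepting paths from q3 by length: 1 of length 0, 1 of length 1, 1 of length 2. Total 3.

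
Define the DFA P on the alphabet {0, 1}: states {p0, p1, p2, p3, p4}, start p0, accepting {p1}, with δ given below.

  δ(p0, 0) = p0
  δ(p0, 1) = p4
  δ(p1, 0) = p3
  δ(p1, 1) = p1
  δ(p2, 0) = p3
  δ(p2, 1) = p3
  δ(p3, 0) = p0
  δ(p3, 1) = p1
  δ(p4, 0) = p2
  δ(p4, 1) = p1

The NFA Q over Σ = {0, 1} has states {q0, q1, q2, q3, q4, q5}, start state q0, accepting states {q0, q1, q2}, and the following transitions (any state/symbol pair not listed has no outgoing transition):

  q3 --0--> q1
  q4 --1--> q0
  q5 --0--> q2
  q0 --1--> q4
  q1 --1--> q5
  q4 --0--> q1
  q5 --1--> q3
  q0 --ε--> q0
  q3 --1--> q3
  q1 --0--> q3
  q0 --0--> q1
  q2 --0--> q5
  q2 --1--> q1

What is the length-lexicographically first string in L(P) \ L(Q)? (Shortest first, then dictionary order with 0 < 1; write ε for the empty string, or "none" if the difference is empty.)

The string 011 is accepted by P but not by Q.
No shorter string lies in the difference, and 011 is the lexicographically first length-3 string in L(P) \ L(Q).

011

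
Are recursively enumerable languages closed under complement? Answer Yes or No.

No

If both L and its complement were r.e., running the two recognisers in parallel would decide L, so L would be recursive; but there are r.e. languages that are not recursive (e.g. the halting problem), and their complements are therefore not r.e.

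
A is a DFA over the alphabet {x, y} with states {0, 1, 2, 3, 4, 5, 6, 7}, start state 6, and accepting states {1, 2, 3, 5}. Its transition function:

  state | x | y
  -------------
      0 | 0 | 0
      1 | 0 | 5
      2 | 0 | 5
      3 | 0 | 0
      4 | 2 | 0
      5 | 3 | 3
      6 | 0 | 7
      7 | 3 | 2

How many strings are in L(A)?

The useful subgraph on states {2, 3, 5, 6, 7} is acyclic, so L(A) is finite; the longest accepting path visits 5 useful states, giving maximum string length 4.
Counting accepting paths from 6 by length: 2 of length 2, 1 of length 3, 2 of length 4. Total 5.

5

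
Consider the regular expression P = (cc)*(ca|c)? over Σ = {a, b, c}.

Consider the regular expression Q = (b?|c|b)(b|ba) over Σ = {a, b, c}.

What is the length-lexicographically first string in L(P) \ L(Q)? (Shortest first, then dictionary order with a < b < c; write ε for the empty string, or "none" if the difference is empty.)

The empty string ε is accepted by P but not by Q.
Since ε is the unique shortest string, it is the required witness.

ε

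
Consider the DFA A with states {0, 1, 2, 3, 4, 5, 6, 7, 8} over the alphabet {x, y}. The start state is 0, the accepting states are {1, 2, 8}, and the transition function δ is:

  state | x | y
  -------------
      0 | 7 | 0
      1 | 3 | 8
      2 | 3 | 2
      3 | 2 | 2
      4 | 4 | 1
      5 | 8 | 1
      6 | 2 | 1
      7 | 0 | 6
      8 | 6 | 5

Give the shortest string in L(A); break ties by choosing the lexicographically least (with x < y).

A breadth-first search from 0 reaches an accepting state first via the path 0 → 7 → 6 → 2 on input xyx.
No string of length < 3 is accepted (BFS exhausts all shorter strings without reaching an accepting state), and xyx is the lexicographically least accepting string of length 3.

xyx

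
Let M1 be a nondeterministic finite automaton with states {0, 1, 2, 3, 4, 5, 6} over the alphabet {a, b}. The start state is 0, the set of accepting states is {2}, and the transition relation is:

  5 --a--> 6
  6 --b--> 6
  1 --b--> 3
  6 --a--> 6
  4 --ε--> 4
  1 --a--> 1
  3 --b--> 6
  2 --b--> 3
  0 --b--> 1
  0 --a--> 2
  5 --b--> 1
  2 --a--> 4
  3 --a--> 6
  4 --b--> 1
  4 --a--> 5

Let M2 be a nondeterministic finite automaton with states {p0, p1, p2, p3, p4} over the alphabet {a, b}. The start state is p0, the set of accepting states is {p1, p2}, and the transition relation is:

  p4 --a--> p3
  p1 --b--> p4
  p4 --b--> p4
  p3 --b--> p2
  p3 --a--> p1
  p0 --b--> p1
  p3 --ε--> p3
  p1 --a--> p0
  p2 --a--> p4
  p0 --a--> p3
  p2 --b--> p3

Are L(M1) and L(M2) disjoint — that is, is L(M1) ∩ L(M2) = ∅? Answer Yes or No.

Exploring the product automaton M1 × M2 from the start pair (0, p0), following both machines on each input symbol, reaches 16 state pairs: (0, p0), (2, p3), (1, p1), (4, p1), (3, p2), (1, p0), (3, p4), (5, p0), (1, p4), (6, p4), (6, p3), (1, p3), (3, p1), (6, p1), (6, p2), (6, p0).
M1 accepts in {2} and M2 accepts in {p1, p2}; no reachable pair has both components accepting, so no string drives both machines to acceptance simultaneously and L(M1) ∩ L(M2) = ∅.
So no string is accepted by both, and the intersection is empty.

Yes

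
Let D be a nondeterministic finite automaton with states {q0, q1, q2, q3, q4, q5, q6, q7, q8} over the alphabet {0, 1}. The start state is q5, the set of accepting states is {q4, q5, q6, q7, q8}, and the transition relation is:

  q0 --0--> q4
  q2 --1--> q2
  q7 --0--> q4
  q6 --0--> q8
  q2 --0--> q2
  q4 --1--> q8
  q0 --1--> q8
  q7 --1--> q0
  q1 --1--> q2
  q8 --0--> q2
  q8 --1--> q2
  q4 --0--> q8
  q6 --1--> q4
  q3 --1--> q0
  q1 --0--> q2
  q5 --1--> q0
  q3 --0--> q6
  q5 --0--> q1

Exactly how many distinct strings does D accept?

The useful subgraph on states {q0, q4, q5, q8} is acyclic, so L(D) is finite; the longest accepting path visits 4 useful states, giving maximum string length 3.
Counting accepting paths from q5 by length: 1 of length 0, 2 of length 2, 2 of length 3. Total 5.

5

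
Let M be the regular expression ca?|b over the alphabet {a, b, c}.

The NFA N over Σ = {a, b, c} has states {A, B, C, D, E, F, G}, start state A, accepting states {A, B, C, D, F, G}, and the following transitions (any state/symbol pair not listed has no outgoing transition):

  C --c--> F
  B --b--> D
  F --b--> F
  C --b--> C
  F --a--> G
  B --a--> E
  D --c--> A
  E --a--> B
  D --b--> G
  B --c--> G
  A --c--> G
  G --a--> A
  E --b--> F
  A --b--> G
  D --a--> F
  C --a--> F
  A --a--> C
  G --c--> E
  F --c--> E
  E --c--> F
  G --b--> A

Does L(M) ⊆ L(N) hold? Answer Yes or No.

Converting the expression M to a DFA (subset construction, then merging equivalent states) gives the minimal DFA with states {m0, m1, m2, m3}, start state m0, accepting states {m2, m3} and transitions m0: a→m1, b→m2, c→m3; m1: a→m1, b→m1, c→m1; m2: a→m1, b→m1, c→m1; m3: a→m2, b→m1, c→m1.
Exploring the product automaton M × N from the start pair (m0, A), following both machines on each input symbol, reaches 11 state pairs: (m0, A), (m1, C), (m2, G), (m3, G), (m1, F), (m1, A), (m1, E), (m2, A), (m1, G), (m1, B), (m1, D).
M accepts in {m2, m3} and N accepts in {A, B, C, D, F, G}. The reachable pairs whose M-component is accepting are (m2, G), (m3, G), (m2, A); in each of them the N-component is accepting too, so the product for L(M) \ L(N) (M-component accepting, N-component rejecting) has no reachable accepting pair and the difference is empty.
Hence every string in L(M) is also in L(N).

Yes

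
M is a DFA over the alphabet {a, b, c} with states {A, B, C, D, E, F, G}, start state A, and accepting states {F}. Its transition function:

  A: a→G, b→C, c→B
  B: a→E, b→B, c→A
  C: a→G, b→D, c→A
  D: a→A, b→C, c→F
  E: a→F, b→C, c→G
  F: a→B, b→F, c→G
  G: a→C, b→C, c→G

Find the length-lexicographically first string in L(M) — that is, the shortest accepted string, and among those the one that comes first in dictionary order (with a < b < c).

bbc

A breadth-first search from A reaches an accepting state first via the path A → C → D → F on input bbc.
No string of length < 3 is accepted (BFS exhausts all shorter strings without reaching an accepting state), and bbc is the lexicographically least accepting string of length 3.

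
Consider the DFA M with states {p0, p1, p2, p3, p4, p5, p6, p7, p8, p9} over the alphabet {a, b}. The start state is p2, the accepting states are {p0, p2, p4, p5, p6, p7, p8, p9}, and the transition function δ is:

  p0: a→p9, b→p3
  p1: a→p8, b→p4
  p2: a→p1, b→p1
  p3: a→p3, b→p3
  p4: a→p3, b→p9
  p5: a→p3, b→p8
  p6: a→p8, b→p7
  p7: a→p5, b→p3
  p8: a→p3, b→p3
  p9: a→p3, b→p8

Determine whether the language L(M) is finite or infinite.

The useful states (reachable from p2 and able to reach an accepting state) are {p1, p2, p4, p8, p9}.
Restricted to these states the transition graph has no cycle, so every accepting path has bounded length and L is finite.

finite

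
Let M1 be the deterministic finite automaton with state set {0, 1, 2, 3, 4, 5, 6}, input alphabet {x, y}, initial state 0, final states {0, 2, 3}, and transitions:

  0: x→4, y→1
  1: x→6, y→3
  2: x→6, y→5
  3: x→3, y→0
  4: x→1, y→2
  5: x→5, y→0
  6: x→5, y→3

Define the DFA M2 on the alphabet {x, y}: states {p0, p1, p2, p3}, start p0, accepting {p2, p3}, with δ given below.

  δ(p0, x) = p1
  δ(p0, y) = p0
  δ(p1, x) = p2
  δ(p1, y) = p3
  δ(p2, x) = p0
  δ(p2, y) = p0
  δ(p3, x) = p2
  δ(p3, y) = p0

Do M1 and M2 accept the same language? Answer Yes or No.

No

The empty string ε is accepted by M1 but rejected by M2.
So L(M1) ≠ L(M2).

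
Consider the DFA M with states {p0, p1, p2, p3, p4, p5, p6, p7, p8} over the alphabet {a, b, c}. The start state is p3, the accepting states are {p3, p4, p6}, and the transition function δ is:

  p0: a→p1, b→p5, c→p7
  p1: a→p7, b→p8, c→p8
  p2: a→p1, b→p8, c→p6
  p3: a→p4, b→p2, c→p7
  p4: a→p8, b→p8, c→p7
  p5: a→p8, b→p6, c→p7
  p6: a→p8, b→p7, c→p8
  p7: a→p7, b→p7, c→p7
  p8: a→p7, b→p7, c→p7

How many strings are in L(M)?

3

The useful subgraph on states {p2, p3, p4, p6} is acyclic, so L(M) is finite; the longest accepting path visits 3 useful states, giving maximum string length 2.
Counting accepting paths from p3 by length: 1 of length 0, 1 of length 1, 1 of length 2. Total 3.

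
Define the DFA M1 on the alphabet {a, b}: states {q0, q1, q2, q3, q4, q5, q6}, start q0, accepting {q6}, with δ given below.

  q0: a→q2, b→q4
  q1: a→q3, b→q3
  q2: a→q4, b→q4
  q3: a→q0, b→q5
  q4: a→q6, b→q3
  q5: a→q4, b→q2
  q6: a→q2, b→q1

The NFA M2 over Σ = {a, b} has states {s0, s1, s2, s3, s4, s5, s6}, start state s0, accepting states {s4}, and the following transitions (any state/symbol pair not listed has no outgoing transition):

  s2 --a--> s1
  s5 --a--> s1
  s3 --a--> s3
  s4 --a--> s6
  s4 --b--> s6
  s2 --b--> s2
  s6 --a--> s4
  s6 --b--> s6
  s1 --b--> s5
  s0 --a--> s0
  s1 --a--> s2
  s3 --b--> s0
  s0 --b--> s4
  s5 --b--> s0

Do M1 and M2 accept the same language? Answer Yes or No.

No

The string ba is accepted by M1 but rejected by M2.
So L(M1) ≠ L(M2).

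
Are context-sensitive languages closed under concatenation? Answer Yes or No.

Yes

With disjoint nonterminals (and terminals first replaced by fresh nonterminal copies so contexts cannot straddle the boundary), S → S₁S₂ added to two noncontracting grammars is noncontracting and generates L₁L₂; equivalently an LBA guesses the split point and checks each part in place.
So the context-sensitive languages are closed under concatenation.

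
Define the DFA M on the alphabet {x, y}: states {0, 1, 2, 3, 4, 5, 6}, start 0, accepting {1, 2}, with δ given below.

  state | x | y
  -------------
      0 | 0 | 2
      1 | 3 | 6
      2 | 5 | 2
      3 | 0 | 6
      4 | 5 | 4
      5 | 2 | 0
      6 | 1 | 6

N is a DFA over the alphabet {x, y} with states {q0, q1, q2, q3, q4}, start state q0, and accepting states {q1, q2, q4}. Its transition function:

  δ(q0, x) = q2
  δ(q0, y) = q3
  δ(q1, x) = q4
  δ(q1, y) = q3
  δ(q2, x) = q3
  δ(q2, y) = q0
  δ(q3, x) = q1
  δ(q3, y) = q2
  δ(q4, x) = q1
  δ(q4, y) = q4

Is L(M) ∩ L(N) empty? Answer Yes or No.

The string yy is accepted by both M and N.
Hence L(M) ∩ L(N) ≠ ∅.

No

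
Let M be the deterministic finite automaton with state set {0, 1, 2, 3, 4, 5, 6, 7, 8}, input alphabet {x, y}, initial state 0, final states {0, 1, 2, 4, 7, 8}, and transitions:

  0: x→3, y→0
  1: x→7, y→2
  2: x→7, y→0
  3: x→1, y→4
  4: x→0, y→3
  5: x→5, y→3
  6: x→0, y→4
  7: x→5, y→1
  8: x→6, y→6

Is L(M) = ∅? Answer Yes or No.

No

The empty string ε is accepted: the run 0 ends in the accepting state 0.
Since at least one string is accepted, L(M) is not empty.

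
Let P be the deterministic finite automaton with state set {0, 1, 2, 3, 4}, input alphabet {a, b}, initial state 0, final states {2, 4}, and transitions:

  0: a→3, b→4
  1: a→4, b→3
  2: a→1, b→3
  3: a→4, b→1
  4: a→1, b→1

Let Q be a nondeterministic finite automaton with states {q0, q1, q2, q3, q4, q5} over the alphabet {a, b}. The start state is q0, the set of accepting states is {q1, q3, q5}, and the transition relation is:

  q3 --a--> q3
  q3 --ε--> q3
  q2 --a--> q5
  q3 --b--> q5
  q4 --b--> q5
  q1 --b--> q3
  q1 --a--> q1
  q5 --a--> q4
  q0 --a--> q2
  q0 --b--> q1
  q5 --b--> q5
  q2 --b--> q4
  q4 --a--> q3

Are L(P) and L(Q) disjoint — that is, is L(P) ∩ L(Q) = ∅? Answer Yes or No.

The string b is accepted by both P and Q.
Hence L(P) ∩ L(Q) ≠ ∅.

No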